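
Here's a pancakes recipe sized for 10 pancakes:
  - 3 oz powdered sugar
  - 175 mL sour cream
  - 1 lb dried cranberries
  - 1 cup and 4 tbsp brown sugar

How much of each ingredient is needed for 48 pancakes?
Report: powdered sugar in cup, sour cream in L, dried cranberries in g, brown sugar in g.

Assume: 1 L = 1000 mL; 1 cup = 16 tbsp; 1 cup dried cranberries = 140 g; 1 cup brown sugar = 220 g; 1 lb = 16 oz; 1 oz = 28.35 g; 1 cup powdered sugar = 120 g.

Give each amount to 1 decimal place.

Scaling factor: 48/10 = 24/5 = 4.8.
powdered sugar: 3 oz × 24/5 × 28.35 g/oz ÷ 120 g/cup ≈ 3.4 cup
sour cream: 175 mL × 24/5 ÷ 1000 mL/L ≈ 0.8 L
dried cranberries: 1 lb × 24/5 × 16 oz/lb × 28.35 g/oz ≈ 2177.3 g
brown sugar: (1 cup + 4 tbsp = 1.25 cup) × 24/5 × 220 g/cup = 1320.0 g

powdered sugar: 3.4 cup; sour cream: 0.8 L; dried cranberries: 2177.3 g; brown sugar: 1320.0 g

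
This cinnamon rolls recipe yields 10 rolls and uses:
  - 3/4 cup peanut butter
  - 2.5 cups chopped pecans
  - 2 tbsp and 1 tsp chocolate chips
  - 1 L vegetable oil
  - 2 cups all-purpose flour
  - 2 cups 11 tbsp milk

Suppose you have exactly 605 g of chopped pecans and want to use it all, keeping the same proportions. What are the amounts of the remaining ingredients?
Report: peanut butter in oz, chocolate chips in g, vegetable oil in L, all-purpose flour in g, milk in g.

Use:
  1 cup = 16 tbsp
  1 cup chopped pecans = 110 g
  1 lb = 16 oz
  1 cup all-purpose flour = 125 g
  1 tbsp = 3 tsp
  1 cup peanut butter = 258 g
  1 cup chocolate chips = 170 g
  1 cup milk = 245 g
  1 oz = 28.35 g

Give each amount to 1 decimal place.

The original recipe has 275 g of chopped pecans, so the scaling factor is 605 ÷ 275 = 11/5 = 2.2.
peanut butter: 0.75 cup × 11/5 × 258 g/cup ÷ 28.35 g/oz ≈ 15.0 oz
chocolate chips: (2 tbsp + 1 tsp = 7/3 tbsp) × 11/5 ÷ 16 tbsp/cup × 170 g/cup ≈ 54.5 g
vegetable oil: 1 L × 11/5 = 2.2 L
all-purpose flour: 2 cup × 11/5 × 125 g/cup = 550.0 g
milk: (2 cup + 11 tbsp = 2.6875 cup) × 11/5 × 245 g/cup ≈ 1448.6 g

peanut butter: 15.0 oz; chocolate chips: 54.5 g; vegetable oil: 2.2 L; all-purpose flour: 550.0 g; milk: 1448.6 g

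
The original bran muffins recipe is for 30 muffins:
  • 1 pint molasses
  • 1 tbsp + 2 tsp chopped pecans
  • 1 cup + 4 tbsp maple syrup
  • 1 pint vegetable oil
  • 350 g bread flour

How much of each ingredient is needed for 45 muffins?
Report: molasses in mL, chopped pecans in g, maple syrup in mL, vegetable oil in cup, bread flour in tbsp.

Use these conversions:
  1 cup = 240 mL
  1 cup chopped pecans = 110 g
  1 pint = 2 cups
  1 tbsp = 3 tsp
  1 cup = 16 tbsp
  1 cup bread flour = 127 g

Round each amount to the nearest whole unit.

molasses: 720 mL; chopped pecans: 17 g; maple syrup: 450 mL; vegetable oil: 3 cup; bread flour: 66 tbsp

Scaling factor: 45/30 = 3/2 = 1.5.
molasses: 1 pint × 3/2 × 2 cup/pint × 240 mL/cup = 720 mL
chopped pecans: (1 tbsp + 2 tsp = 5/3 tbsp) × 3/2 ÷ 16 tbsp/cup × 110 g/cup ≈ 17 g
maple syrup: (1 cup + 4 tbsp = 1.25 cup) × 3/2 × 240 mL/cup = 450 mL
vegetable oil: 1 pint × 3/2 × 2 cup/pint = 3 cup
bread flour: 350 g × 3/2 ÷ 127 g/cup × 16 tbsp/cup ≈ 66 tbsp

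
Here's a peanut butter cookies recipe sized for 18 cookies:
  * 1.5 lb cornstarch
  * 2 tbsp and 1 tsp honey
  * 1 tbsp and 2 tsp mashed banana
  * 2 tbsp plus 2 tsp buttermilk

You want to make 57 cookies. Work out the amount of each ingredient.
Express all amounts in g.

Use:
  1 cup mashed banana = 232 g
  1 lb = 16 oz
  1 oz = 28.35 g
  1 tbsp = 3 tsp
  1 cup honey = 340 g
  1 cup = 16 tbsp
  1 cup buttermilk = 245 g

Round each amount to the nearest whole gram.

cornstarch: 2155 g; honey: 157 g; mashed banana: 77 g; buttermilk: 129 g

Scaling factor: 57/18 = 19/6.
cornstarch: 1.5 lb × 19/6 × 16 oz/lb × 28.35 g/oz ≈ 2155 g
honey: (2 tbsp + 1 tsp = 7/3 tbsp) × 19/6 ÷ 16 tbsp/cup × 340 g/cup ≈ 157 g
mashed banana: (1 tbsp + 2 tsp = 5/3 tbsp) × 19/6 ÷ 16 tbsp/cup × 232 g/cup ≈ 77 g
buttermilk: (2 tbsp + 2 tsp = 8/3 tbsp) × 19/6 ÷ 16 tbsp/cup × 245 g/cup ≈ 129 g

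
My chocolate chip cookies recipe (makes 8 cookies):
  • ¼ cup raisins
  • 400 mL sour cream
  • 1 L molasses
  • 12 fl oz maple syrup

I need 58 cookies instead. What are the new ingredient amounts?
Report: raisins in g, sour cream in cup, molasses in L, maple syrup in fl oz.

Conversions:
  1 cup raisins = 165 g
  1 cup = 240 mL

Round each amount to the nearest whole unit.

Scaling factor: 58/8 = 29/4 = 7.25.
raisins: 0.25 cup × 29/4 × 165 g/cup ≈ 299 g
sour cream: 400 mL × 29/4 ÷ 240 mL/cup ≈ 12 cup
molasses: 1 L × 29/4 ≈ 7 L
maple syrup: 12 fl oz × 29/4 = 87 fl oz

raisins: 299 g; sour cream: 12 cup; molasses: 7 L; maple syrup: 87 fl oz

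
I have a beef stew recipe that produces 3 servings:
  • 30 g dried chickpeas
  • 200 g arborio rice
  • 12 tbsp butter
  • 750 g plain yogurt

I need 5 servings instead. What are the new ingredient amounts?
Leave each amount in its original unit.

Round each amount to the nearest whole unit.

dried chickpeas: 50 g; arborio rice: 333 g; butter: 20 tbsp; plain yogurt: 1250 g

Scaling factor: 5/3.
dried chickpeas: 30 g × 5/3 = 50 g
arborio rice: 200 g × 5/3 ≈ 333 g
butter: 12 tbsp × 5/3 = 20 tbsp
plain yogurt: 750 g × 5/3 = 1250 g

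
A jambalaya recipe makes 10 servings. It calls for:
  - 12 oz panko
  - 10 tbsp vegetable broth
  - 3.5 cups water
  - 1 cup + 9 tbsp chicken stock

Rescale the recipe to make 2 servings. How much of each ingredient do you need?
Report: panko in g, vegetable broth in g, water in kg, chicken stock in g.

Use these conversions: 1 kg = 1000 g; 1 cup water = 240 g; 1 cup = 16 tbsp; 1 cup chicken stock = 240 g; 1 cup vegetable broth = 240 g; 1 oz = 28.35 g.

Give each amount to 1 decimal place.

Scaling factor: 2/10 = 1/5 = 0.2.
panko: 12 oz × 1/5 × 28.35 g/oz ≈ 68.0 g
vegetable broth: 10 tbsp × 1/5 ÷ 16 tbsp/cup × 240 g/cup = 30.0 g
water: 3.5 cup × 1/5 × 240 g/cup ÷ 1000 g/kg ≈ 0.2 kg
chicken stock: (1 cup + 9 tbsp = 1.5625 cup) × 1/5 × 240 g/cup = 75.0 g

panko: 68.0 g; vegetable broth: 30.0 g; water: 0.2 kg; chicken stock: 75.0 g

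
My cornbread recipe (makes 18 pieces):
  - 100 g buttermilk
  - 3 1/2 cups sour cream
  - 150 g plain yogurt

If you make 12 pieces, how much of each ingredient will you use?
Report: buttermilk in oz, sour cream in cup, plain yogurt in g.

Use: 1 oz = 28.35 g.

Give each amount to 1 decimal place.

buttermilk: 2.4 oz; sour cream: 2.3 cup; plain yogurt: 100.0 g

Scaling factor: 12/18 = 2/3.
buttermilk: 100 g × 2/3 ÷ 28.35 g/oz ≈ 2.4 oz
sour cream: 3.5 cup × 2/3 ≈ 2.3 cup
plain yogurt: 150 g × 2/3 = 100.0 g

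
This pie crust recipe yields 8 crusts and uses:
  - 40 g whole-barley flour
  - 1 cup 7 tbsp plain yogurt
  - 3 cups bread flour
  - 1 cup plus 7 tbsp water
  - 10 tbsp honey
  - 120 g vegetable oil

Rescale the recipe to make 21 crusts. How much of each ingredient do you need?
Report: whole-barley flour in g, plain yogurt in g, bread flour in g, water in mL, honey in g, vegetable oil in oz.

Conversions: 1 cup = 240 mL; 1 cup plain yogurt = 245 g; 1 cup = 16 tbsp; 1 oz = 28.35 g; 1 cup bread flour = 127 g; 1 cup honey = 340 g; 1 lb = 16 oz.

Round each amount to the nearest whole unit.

whole-barley flour: 105 g; plain yogurt: 924 g; bread flour: 1000 g; water: 906 mL; honey: 558 g; vegetable oil: 11 oz

Scaling factor: 21/8 = 2.625.
whole-barley flour: 40 g × 21/8 = 105 g
plain yogurt: (1 cup + 7 tbsp = 1.4375 cup) × 21/8 × 245 g/cup ≈ 924 g
bread flour: 3 cup × 21/8 × 127 g/cup ≈ 1000 g
water: (1 cup + 7 tbsp = 1.4375 cup) × 21/8 × 240 mL/cup ≈ 906 mL
honey: 10 tbsp × 21/8 ÷ 16 tbsp/cup × 340 g/cup ≈ 558 g
vegetable oil: 120 g × 21/8 ÷ 28.35 g/oz ≈ 11 oz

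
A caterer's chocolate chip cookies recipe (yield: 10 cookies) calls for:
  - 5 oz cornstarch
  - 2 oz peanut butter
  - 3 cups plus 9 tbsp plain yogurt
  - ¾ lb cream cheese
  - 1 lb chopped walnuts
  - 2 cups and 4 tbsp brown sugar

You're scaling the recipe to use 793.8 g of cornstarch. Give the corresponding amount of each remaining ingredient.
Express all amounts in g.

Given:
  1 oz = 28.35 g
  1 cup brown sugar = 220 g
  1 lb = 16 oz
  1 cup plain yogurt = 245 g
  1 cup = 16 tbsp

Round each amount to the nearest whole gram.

The original recipe has 141.75 g of cornstarch, so the scaling factor is 793.8 ÷ 141.75 = 28/5 = 5.6.
peanut butter: 2 oz × 28/5 × 28.35 g/oz ≈ 318 g
plain yogurt: (3 cup + 9 tbsp = 3.5625 cup) × 28/5 × 245 g/cup ≈ 4888 g
cream cheese: 0.75 lb × 28/5 × 16 oz/lb × 28.35 g/oz ≈ 1905 g
chopped walnuts: 1 lb × 28/5 × 16 oz/lb × 28.35 g/oz ≈ 2540 g
brown sugar: (2 cup + 4 tbsp = 2.25 cup) × 28/5 × 220 g/cup = 2772 g

peanut butter: 318 g; plain yogurt: 4888 g; cream cheese: 1905 g; chopped walnuts: 2540 g; brown sugar: 2772 g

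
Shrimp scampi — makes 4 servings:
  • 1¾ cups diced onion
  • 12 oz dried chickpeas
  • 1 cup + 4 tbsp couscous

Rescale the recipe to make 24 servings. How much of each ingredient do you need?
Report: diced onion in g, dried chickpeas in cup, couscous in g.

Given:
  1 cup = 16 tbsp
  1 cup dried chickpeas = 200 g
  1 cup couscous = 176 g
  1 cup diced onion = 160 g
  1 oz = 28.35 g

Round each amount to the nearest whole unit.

Scaling factor: 24/4 = 6.
diced onion: 1.75 cup × 6 × 160 g/cup = 1680 g
dried chickpeas: 12 oz × 6 × 28.35 g/oz ÷ 200 g/cup ≈ 10 cup
couscous: (1 cup + 4 tbsp = 1.25 cup) × 6 × 176 g/cup = 1320 g

diced onion: 1680 g; dried chickpeas: 10 cup; couscous: 1320 g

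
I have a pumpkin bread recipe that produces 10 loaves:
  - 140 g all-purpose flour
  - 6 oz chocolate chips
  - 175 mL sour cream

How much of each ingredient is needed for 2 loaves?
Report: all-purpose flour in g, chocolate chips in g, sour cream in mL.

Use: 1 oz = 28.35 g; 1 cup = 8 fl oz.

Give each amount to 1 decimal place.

all-purpose flour: 28.0 g; chocolate chips: 34.0 g; sour cream: 35.0 mL

Scaling factor: 2/10 = 1/5 = 0.2.
all-purpose flour: 140 g × 1/5 = 28.0 g
chocolate chips: 6 oz × 1/5 × 28.35 g/oz ≈ 34.0 g
sour cream: 175 mL × 1/5 = 35.0 mL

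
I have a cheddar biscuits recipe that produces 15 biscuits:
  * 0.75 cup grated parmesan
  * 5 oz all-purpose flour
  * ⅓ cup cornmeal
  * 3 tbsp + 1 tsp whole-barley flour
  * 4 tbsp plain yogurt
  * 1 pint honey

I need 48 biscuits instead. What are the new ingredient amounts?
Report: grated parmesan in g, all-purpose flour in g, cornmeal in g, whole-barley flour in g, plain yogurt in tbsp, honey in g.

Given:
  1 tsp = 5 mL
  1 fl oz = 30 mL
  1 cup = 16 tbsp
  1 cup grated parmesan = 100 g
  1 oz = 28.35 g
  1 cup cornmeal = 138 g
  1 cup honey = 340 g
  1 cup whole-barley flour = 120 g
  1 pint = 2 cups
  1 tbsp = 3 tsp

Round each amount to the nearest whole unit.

Scaling factor: 48/15 = 16/5 = 3.2.
grated parmesan: 0.75 cup × 16/5 × 100 g/cup = 240 g
all-purpose flour: 5 oz × 16/5 × 28.35 g/oz ≈ 454 g
cornmeal: 1/3 cup × 16/5 × 138 g/cup ≈ 147 g
whole-barley flour: (3 tbsp + 1 tsp = 10/3 tbsp) × 16/5 ÷ 16 tbsp/cup × 120 g/cup = 80 g
plain yogurt: 4 tbsp × 16/5 ≈ 13 tbsp
honey: 1 pint × 16/5 × 2 cup/pint × 340 g/cup = 2176 g

grated parmesan: 240 g; all-purpose flour: 454 g; cornmeal: 147 g; whole-barley flour: 80 g; plain yogurt: 13 tbsp; honey: 2176 g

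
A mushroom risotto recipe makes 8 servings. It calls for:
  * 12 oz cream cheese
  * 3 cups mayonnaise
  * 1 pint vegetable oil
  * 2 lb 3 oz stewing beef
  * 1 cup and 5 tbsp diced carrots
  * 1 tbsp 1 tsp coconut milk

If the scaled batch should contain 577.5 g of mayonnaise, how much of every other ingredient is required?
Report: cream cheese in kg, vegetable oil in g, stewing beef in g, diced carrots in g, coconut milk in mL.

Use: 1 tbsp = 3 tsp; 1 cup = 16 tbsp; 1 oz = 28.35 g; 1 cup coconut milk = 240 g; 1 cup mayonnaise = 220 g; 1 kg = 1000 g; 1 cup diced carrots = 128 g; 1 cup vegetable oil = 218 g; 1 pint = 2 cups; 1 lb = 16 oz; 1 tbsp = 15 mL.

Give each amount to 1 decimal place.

cream cheese: 0.3 kg; vegetable oil: 381.5 g; stewing beef: 868.2 g; diced carrots: 147.0 g; coconut milk: 17.5 mL

The original recipe has 660 g of mayonnaise, so the scaling factor is 577.5 ÷ 660 = 7/8 = 0.875.
cream cheese: 12 oz × 7/8 × 28.35 g/oz ÷ 1000 g/kg ≈ 0.3 kg
vegetable oil: 1 pint × 7/8 × 2 cup/pint × 218 g/cup = 381.5 g
stewing beef: (2 lb + 3 oz = 2.1875 lb) × 7/8 × 16 oz/lb × 28.35 g/oz ≈ 868.2 g
diced carrots: (1 cup + 5 tbsp = 1.3125 cup) × 7/8 × 128 g/cup = 147.0 g
coconut milk: (1 tbsp + 1 tsp = 4/3 tbsp) × 7/8 × 15 mL/tbsp = 17.5 mL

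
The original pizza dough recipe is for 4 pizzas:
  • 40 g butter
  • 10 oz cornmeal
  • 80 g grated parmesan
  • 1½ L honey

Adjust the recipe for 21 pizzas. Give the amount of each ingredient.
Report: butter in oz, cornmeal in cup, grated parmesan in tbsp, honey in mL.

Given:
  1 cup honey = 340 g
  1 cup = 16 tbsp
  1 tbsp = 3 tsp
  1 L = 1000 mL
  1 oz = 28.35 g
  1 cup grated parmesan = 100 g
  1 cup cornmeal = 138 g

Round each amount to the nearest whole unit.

Scaling factor: 21/4 = 5.25.
butter: 40 g × 21/4 ÷ 28.35 g/oz ≈ 7 oz
cornmeal: 10 oz × 21/4 × 28.35 g/oz ÷ 138 g/cup ≈ 11 cup
grated parmesan: 80 g × 21/4 ÷ 100 g/cup × 16 tbsp/cup ≈ 67 tbsp
honey: 1.5 L × 21/4 × 1000 mL/L = 7875 mL

butter: 7 oz; cornmeal: 11 cup; grated parmesan: 67 tbsp; honey: 7875 mL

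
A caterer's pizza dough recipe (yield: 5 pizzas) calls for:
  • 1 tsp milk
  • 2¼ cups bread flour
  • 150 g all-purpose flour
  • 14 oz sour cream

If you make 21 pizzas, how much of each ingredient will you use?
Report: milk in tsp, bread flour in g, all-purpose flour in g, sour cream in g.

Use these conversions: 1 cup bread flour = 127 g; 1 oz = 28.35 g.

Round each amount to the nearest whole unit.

Scaling factor: 21/5 = 4.2.
milk: 1 tsp × 21/5 ≈ 4 tsp
bread flour: 2.25 cup × 21/5 × 127 g/cup ≈ 1200 g
all-purpose flour: 150 g × 21/5 = 630 g
sour cream: 14 oz × 21/5 × 28.35 g/oz ≈ 1667 g

milk: 4 tsp; bread flour: 1200 g; all-purpose flour: 630 g; sour cream: 1667 g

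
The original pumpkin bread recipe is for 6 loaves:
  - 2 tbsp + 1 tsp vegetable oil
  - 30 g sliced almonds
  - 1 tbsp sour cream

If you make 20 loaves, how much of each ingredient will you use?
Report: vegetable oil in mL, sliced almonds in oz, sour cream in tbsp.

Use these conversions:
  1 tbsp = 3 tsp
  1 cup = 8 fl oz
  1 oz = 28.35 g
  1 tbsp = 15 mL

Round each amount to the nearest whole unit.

vegetable oil: 117 mL; sliced almonds: 4 oz; sour cream: 3 tbsp

Scaling factor: 20/6 = 10/3.
vegetable oil: (2 tbsp + 1 tsp = 7/3 tbsp) × 10/3 × 15 mL/tbsp ≈ 117 mL
sliced almonds: 30 g × 10/3 ÷ 28.35 g/oz ≈ 4 oz
sour cream: 1 tbsp × 10/3 ≈ 3 tbsp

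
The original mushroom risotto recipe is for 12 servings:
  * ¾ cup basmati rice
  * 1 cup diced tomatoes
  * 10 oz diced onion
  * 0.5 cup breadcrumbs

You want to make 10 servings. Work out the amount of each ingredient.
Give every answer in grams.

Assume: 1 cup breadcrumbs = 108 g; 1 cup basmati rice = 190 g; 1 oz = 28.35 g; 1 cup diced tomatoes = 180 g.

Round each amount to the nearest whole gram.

basmati rice: 119 g; diced tomatoes: 150 g; diced onion: 236 g; breadcrumbs: 45 g

Scaling factor: 10/12 = 5/6.
basmati rice: 0.75 cup × 5/6 × 190 g/cup ≈ 119 g
diced tomatoes: 1 cup × 5/6 × 180 g/cup = 150 g
diced onion: 10 oz × 5/6 × 28.35 g/oz ≈ 236 g
breadcrumbs: 0.5 cup × 5/6 × 108 g/cup = 45 g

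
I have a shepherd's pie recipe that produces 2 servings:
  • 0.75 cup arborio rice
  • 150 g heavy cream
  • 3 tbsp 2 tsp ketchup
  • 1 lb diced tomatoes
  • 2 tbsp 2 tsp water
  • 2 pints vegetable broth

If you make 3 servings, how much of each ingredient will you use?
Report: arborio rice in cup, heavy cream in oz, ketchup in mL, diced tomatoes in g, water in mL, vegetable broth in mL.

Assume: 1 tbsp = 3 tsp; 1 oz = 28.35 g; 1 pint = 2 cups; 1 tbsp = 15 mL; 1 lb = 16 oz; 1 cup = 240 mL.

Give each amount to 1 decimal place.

Scaling factor: 3/2 = 1.5.
arborio rice: 0.75 cup × 3/2 ≈ 1.1 cup
heavy cream: 150 g × 3/2 ÷ 28.35 g/oz ≈ 7.9 oz
ketchup: (3 tbsp + 2 tsp = 11/3 tbsp) × 3/2 × 15 mL/tbsp = 82.5 mL
diced tomatoes: 1 lb × 3/2 × 16 oz/lb × 28.35 g/oz = 680.4 g
water: (2 tbsp + 2 tsp = 8/3 tbsp) × 3/2 × 15 mL/tbsp = 60.0 mL
vegetable broth: 2 pint × 3/2 × 2 cup/pint × 240 mL/cup = 1440.0 mL

arborio rice: 1.1 cup; heavy cream: 7.9 oz; ketchup: 82.5 mL; diced tomatoes: 680.4 g; water: 60.0 mL; vegetable broth: 1440.0 mL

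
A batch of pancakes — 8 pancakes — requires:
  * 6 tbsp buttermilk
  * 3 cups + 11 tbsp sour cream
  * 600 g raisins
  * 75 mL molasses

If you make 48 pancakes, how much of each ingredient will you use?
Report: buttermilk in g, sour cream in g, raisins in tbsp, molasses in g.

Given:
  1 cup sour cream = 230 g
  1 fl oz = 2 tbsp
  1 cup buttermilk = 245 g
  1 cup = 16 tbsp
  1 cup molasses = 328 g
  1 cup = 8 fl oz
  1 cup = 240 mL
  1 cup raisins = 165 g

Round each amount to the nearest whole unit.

Scaling factor: 48/8 = 6.
buttermilk: 6 tbsp × 6 ÷ 16 tbsp/cup × 245 g/cup ≈ 551 g
sour cream: (3 cup + 11 tbsp = 3.6875 cup) × 6 × 230 g/cup ≈ 5089 g
raisins: 600 g × 6 ÷ 165 g/cup × 16 tbsp/cup ≈ 349 tbsp
molasses: 75 mL × 6 ÷ 240 mL/cup × 328 g/cup = 615 g

buttermilk: 551 g; sour cream: 5089 g; raisins: 349 tbsp; molasses: 615 g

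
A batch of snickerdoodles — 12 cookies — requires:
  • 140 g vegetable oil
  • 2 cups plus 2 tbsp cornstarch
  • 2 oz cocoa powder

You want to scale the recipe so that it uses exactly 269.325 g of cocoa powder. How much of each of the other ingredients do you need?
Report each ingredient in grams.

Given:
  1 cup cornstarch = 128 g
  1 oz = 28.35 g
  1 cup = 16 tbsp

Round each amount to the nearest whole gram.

The original recipe has 56.7 g of cocoa powder, so the scaling factor is 269.325 ÷ 56.7 = 19/4 = 4.75.
vegetable oil: 140 g × 19/4 = 665 g
cornstarch: (2 cup + 2 tbsp = 2.125 cup) × 19/4 × 128 g/cup = 1292 g

vegetable oil: 665 g; cornstarch: 1292 g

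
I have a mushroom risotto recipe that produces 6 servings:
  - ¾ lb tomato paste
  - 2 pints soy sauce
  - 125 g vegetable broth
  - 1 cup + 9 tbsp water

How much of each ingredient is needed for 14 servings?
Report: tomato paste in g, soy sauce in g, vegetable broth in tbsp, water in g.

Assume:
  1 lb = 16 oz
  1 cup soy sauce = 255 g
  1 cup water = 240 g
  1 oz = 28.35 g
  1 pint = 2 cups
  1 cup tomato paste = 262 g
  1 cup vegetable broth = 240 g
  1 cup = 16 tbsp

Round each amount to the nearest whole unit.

tomato paste: 794 g; soy sauce: 2380 g; vegetable broth: 19 tbsp; water: 875 g

Scaling factor: 14/6 = 7/3.
tomato paste: 0.75 lb × 7/3 × 16 oz/lb × 28.35 g/oz ≈ 794 g
soy sauce: 2 pint × 7/3 × 2 cup/pint × 255 g/cup = 2380 g
vegetable broth: 125 g × 7/3 ÷ 240 g/cup × 16 tbsp/cup ≈ 19 tbsp
water: (1 cup + 9 tbsp = 1.5625 cup) × 7/3 × 240 g/cup = 875 g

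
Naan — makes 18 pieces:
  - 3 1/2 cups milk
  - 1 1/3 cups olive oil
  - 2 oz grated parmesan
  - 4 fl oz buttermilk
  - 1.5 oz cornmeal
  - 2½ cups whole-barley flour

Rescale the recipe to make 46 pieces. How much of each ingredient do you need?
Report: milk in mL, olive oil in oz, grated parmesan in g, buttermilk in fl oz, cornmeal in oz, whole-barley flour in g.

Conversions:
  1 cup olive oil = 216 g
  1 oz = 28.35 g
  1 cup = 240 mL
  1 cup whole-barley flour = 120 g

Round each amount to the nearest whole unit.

milk: 2147 mL; olive oil: 26 oz; grated parmesan: 145 g; buttermilk: 10 fl oz; cornmeal: 4 oz; whole-barley flour: 767 g

Scaling factor: 46/18 = 23/9.
milk: 3.5 cup × 23/9 × 240 mL/cup ≈ 2147 mL
olive oil: 4/3 cup × 23/9 × 216 g/cup ÷ 28.35 g/oz ≈ 26 oz
grated parmesan: 2 oz × 23/9 × 28.35 g/oz ≈ 145 g
buttermilk: 4 fl oz × 23/9 ≈ 10 fl oz
cornmeal: 1.5 oz × 23/9 ≈ 4 oz
whole-barley flour: 2.5 cup × 23/9 × 120 g/cup ≈ 767 g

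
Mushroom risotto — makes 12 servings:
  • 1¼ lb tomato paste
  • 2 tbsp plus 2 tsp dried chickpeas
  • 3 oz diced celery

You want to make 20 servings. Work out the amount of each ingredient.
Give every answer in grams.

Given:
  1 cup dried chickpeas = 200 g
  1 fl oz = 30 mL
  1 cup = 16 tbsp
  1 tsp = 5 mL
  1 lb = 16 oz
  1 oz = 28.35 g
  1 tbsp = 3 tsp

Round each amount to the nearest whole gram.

tomato paste: 945 g; dried chickpeas: 56 g; diced celery: 142 g

Scaling factor: 20/12 = 5/3.
tomato paste: 1.25 lb × 5/3 × 16 oz/lb × 28.35 g/oz = 945 g
dried chickpeas: (2 tbsp + 2 tsp = 8/3 tbsp) × 5/3 ÷ 16 tbsp/cup × 200 g/cup ≈ 56 g
diced celery: 3 oz × 5/3 × 28.35 g/oz ≈ 142 g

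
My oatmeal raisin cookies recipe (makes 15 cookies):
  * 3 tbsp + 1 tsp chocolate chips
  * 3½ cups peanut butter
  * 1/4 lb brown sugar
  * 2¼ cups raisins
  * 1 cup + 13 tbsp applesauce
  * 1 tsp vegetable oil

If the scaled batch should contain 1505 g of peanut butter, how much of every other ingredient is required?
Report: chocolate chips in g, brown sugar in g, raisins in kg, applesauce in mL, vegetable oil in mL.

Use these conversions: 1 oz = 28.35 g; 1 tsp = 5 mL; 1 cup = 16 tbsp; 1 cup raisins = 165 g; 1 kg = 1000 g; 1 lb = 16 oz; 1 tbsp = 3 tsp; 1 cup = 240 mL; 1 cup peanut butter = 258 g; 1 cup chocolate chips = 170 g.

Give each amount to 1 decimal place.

chocolate chips: 59.0 g; brown sugar: 189.0 g; raisins: 0.6 kg; applesauce: 725.0 mL; vegetable oil: 8.3 mL

The original recipe has 903 g of peanut butter, so the scaling factor is 1505 ÷ 903 = 5/3.
chocolate chips: (3 tbsp + 1 tsp = 10/3 tbsp) × 5/3 ÷ 16 tbsp/cup × 170 g/cup ≈ 59.0 g
brown sugar: 0.25 lb × 5/3 × 16 oz/lb × 28.35 g/oz = 189.0 g
raisins: 2.25 cup × 5/3 × 165 g/cup ÷ 1000 g/kg ≈ 0.6 kg
applesauce: (1 cup + 13 tbsp = 1.8125 cup) × 5/3 × 240 mL/cup = 725.0 mL
vegetable oil: 1 tsp × 5/3 × 5 mL/tsp ≈ 8.3 mL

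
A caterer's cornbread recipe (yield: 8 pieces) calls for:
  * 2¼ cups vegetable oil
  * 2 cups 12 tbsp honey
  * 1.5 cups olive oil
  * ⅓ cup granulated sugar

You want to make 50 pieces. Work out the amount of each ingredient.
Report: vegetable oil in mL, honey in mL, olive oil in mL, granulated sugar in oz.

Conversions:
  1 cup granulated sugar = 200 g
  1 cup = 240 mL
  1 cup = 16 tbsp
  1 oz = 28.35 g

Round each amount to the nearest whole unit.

Scaling factor: 50/8 = 25/4 = 6.25.
vegetable oil: 2.25 cup × 25/4 × 240 mL/cup = 3375 mL
honey: (2 cup + 12 tbsp = 2.75 cup) × 25/4 × 240 mL/cup = 4125 mL
olive oil: 1.5 cup × 25/4 × 240 mL/cup = 2250 mL
granulated sugar: 1/3 cup × 25/4 × 200 g/cup ÷ 28.35 g/oz ≈ 15 oz

vegetable oil: 3375 mL; honey: 4125 mL; olive oil: 2250 mL; granulated sugar: 15 oz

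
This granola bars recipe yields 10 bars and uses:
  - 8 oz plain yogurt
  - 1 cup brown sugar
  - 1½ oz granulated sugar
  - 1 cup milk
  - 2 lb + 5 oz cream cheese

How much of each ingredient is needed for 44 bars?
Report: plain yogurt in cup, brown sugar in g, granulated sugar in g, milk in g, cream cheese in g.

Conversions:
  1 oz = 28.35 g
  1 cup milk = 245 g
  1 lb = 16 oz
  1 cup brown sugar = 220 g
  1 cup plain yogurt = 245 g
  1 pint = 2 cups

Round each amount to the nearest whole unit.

Scaling factor: 44/10 = 22/5 = 4.4.
plain yogurt: 8 oz × 22/5 × 28.35 g/oz ÷ 245 g/cup ≈ 4 cup
brown sugar: 1 cup × 22/5 × 220 g/cup = 968 g
granulated sugar: 1.5 oz × 22/5 × 28.35 g/oz ≈ 187 g
milk: 1 cup × 22/5 × 245 g/cup = 1078 g
cream cheese: (2 lb + 5 oz = 2.3125 lb) × 22/5 × 16 oz/lb × 28.35 g/oz ≈ 4615 g

plain yogurt: 4 cup; brown sugar: 968 g; granulated sugar: 187 g; milk: 1078 g; cream cheese: 4615 g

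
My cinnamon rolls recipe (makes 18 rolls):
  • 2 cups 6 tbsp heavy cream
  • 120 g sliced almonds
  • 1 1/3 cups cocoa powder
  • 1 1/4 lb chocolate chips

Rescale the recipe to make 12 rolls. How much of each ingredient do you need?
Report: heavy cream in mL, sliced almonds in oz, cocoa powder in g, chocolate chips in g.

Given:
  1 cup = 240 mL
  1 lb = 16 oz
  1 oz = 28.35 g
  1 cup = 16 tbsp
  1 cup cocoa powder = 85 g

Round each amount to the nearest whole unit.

heavy cream: 380 mL; sliced almonds: 3 oz; cocoa powder: 76 g; chocolate chips: 378 g

Scaling factor: 12/18 = 2/3.
heavy cream: (2 cup + 6 tbsp = 2.375 cup) × 2/3 × 240 mL/cup = 380 mL
sliced almonds: 120 g × 2/3 ÷ 28.35 g/oz ≈ 3 oz
cocoa powder: 4/3 cup × 2/3 × 85 g/cup ≈ 76 g
chocolate chips: 1.25 lb × 2/3 × 16 oz/lb × 28.35 g/oz = 378 g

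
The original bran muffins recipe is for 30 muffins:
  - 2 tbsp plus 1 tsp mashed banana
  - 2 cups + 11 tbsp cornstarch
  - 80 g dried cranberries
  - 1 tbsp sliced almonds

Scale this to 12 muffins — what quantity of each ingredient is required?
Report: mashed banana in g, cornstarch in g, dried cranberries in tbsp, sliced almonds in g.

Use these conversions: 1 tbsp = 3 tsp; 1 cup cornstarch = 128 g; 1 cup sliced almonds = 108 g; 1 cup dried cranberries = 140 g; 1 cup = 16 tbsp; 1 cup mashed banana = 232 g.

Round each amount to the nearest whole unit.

mashed banana: 14 g; cornstarch: 138 g; dried cranberries: 4 tbsp; sliced almonds: 3 g

Scaling factor: 12/30 = 2/5 = 0.4.
mashed banana: (2 tbsp + 1 tsp = 7/3 tbsp) × 2/5 ÷ 16 tbsp/cup × 232 g/cup ≈ 14 g
cornstarch: (2 cup + 11 tbsp = 2.6875 cup) × 2/5 × 128 g/cup ≈ 138 g
dried cranberries: 80 g × 2/5 ÷ 140 g/cup × 16 tbsp/cup ≈ 4 tbsp
sliced almonds: 1 tbsp × 2/5 ÷ 16 tbsp/cup × 108 g/cup ≈ 3 g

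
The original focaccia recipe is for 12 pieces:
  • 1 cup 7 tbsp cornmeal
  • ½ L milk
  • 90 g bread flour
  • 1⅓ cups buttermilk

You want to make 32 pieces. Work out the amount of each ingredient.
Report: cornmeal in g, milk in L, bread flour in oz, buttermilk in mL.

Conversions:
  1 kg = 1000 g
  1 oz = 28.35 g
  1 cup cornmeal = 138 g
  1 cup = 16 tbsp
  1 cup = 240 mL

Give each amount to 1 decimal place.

Scaling factor: 32/12 = 8/3.
cornmeal: (1 cup + 7 tbsp = 1.4375 cup) × 8/3 × 138 g/cup = 529.0 g
milk: 0.5 L × 8/3 ≈ 1.3 L
bread flour: 90 g × 8/3 ÷ 28.35 g/oz ≈ 8.5 oz
buttermilk: 4/3 cup × 8/3 × 240 mL/cup ≈ 853.3 mL

cornmeal: 529.0 g; milk: 1.3 L; bread flour: 8.5 oz; buttermilk: 853.3 mL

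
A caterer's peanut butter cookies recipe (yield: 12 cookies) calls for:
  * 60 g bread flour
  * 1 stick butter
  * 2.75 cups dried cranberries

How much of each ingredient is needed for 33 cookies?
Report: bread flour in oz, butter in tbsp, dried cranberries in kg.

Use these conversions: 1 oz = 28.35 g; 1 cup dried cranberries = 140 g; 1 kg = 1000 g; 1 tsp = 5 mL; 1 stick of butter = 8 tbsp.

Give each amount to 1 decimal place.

bread flour: 5.8 oz; butter: 22.0 tbsp; dried cranberries: 1.1 kg

Scaling factor: 33/12 = 11/4 = 2.75.
bread flour: 60 g × 11/4 ÷ 28.35 g/oz ≈ 5.8 oz
butter: 1 stick × 11/4 × 8 tbsp/stick = 22.0 tbsp
dried cranberries: 2.75 cup × 11/4 × 140 g/cup ÷ 1000 g/kg ≈ 1.1 kg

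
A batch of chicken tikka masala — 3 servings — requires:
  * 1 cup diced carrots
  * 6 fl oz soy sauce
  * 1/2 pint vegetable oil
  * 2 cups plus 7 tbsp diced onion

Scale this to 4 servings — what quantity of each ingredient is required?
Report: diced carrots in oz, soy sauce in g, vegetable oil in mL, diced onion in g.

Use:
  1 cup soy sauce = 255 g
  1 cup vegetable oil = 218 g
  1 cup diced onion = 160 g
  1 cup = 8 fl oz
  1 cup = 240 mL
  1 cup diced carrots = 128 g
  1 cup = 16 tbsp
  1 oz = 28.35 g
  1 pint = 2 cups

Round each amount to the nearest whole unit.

diced carrots: 6 oz; soy sauce: 255 g; vegetable oil: 320 mL; diced onion: 520 g

Scaling factor: 4/3.
diced carrots: 1 cup × 4/3 × 128 g/cup ÷ 28.35 g/oz ≈ 6 oz
soy sauce: 6 fl oz × 4/3 ÷ 8 fl oz/cup × 255 g/cup = 255 g
vegetable oil: 0.5 pint × 4/3 × 2 cup/pint × 240 mL/cup = 320 mL
diced onion: (2 cup + 7 tbsp = 2.4375 cup) × 4/3 × 160 g/cup = 520 g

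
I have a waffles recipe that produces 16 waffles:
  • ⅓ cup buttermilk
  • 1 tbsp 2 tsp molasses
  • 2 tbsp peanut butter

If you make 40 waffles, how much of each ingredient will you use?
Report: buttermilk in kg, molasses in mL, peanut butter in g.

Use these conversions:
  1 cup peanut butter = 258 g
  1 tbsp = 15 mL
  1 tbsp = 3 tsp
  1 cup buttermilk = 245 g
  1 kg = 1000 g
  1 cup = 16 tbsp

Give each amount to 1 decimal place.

buttermilk: 0.2 kg; molasses: 62.5 mL; peanut butter: 80.6 g

Scaling factor: 40/16 = 5/2 = 2.5.
buttermilk: 1/3 cup × 5/2 × 245 g/cup ÷ 1000 g/kg ≈ 0.2 kg
molasses: (1 tbsp + 2 tsp = 5/3 tbsp) × 5/2 × 15 mL/tbsp = 62.5 mL
peanut butter: 2 tbsp × 5/2 ÷ 16 tbsp/cup × 258 g/cup ≈ 80.6 g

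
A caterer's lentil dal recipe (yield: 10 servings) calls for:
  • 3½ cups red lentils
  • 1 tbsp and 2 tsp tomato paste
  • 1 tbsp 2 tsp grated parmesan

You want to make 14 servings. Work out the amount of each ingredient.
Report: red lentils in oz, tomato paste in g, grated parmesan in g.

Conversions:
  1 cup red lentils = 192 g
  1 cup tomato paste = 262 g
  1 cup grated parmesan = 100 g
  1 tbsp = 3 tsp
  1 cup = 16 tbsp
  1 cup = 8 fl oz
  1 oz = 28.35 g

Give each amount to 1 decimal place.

red lentils: 33.2 oz; tomato paste: 38.2 g; grated parmesan: 14.6 g

Scaling factor: 14/10 = 7/5 = 1.4.
red lentils: 3.5 cup × 7/5 × 192 g/cup ÷ 28.35 g/oz ≈ 33.2 oz
tomato paste: (1 tbsp + 2 tsp = 5/3 tbsp) × 7/5 ÷ 16 tbsp/cup × 262 g/cup ≈ 38.2 g
grated parmesan: (1 tbsp + 2 tsp = 5/3 tbsp) × 7/5 ÷ 16 tbsp/cup × 100 g/cup ≈ 14.6 g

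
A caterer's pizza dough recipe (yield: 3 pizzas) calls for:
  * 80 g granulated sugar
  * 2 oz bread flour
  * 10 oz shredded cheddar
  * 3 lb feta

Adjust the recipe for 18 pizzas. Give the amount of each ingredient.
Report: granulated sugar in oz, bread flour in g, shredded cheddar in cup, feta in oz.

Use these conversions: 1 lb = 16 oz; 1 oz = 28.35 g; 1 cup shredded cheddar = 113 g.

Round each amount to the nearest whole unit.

granulated sugar: 17 oz; bread flour: 340 g; shredded cheddar: 15 cup; feta: 288 oz

Scaling factor: 18/3 = 6.
granulated sugar: 80 g × 6 ÷ 28.35 g/oz ≈ 17 oz
bread flour: 2 oz × 6 × 28.35 g/oz ≈ 340 g
shredded cheddar: 10 oz × 6 × 28.35 g/oz ÷ 113 g/cup ≈ 15 cup
feta: 3 lb × 6 × 16 oz/lb = 288 oz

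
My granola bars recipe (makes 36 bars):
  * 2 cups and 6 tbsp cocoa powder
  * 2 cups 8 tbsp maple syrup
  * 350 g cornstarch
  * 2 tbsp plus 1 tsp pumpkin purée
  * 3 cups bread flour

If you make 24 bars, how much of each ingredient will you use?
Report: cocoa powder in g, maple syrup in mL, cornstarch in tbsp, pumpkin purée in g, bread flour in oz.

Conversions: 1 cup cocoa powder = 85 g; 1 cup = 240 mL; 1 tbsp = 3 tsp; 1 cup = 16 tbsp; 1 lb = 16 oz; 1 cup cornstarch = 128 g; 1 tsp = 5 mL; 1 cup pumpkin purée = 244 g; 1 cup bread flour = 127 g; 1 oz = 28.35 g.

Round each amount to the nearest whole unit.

Scaling factor: 24/36 = 2/3.
cocoa powder: (2 cup + 6 tbsp = 2.375 cup) × 2/3 × 85 g/cup ≈ 135 g
maple syrup: (2 cup + 8 tbsp = 2.5 cup) × 2/3 × 240 mL/cup = 400 mL
cornstarch: 350 g × 2/3 ÷ 128 g/cup × 16 tbsp/cup ≈ 29 tbsp
pumpkin purée: (2 tbsp + 1 tsp = 7/3 tbsp) × 2/3 ÷ 16 tbsp/cup × 244 g/cup ≈ 24 g
bread flour: 3 cup × 2/3 × 127 g/cup ÷ 28.35 g/oz ≈ 9 oz

cocoa powder: 135 g; maple syrup: 400 mL; cornstarch: 29 tbsp; pumpkin purée: 24 g; bread flour: 9 oz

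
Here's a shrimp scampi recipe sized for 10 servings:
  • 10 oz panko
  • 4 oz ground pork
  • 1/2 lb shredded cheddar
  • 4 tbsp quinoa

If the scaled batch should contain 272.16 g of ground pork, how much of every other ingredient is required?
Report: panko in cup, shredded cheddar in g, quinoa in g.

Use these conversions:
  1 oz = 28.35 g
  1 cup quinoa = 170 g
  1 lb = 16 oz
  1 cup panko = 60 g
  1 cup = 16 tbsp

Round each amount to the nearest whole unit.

panko: 11 cup; shredded cheddar: 544 g; quinoa: 102 g

The original recipe has 113.4 g of ground pork, so the scaling factor is 272.16 ÷ 113.4 = 12/5 = 2.4.
panko: 10 oz × 12/5 × 28.35 g/oz ÷ 60 g/cup ≈ 11 cup
shredded cheddar: 0.5 lb × 12/5 × 16 oz/lb × 28.35 g/oz ≈ 544 g
quinoa: 4 tbsp × 12/5 ÷ 16 tbsp/cup × 170 g/cup = 102 g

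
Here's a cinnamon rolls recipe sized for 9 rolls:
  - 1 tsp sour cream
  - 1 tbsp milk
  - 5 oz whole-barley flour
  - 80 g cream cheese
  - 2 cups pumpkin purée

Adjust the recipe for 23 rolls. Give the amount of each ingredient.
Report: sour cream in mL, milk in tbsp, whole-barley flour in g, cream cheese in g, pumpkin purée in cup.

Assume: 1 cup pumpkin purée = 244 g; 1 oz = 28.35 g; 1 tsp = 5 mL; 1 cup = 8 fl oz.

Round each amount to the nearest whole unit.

Scaling factor: 23/9.
sour cream: 1 tsp × 23/9 × 5 mL/tsp ≈ 13 mL
milk: 1 tbsp × 23/9 ≈ 3 tbsp
whole-barley flour: 5 oz × 23/9 × 28.35 g/oz ≈ 362 g
cream cheese: 80 g × 23/9 ≈ 204 g
pumpkin purée: 2 cup × 23/9 ≈ 5 cup

sour cream: 13 mL; milk: 3 tbsp; whole-barley flour: 362 g; cream cheese: 204 g; pumpkin purée: 5 cup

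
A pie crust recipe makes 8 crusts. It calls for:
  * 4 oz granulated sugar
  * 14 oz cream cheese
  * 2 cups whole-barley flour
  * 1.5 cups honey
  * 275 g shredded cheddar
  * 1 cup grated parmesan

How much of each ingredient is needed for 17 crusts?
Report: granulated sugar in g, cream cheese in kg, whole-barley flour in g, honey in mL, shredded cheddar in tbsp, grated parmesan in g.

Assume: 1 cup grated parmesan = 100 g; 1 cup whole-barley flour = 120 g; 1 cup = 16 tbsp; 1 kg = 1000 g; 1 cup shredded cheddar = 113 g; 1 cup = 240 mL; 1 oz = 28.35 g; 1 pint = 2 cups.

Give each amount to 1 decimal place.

granulated sugar: 241.0 g; cream cheese: 0.8 kg; whole-barley flour: 510.0 g; honey: 765.0 mL; shredded cheddar: 82.7 tbsp; grated parmesan: 212.5 g

Scaling factor: 17/8 = 2.125.
granulated sugar: 4 oz × 17/8 × 28.35 g/oz ≈ 241.0 g
cream cheese: 14 oz × 17/8 × 28.35 g/oz ÷ 1000 g/kg ≈ 0.8 kg
whole-barley flour: 2 cup × 17/8 × 120 g/cup = 510.0 g
honey: 1.5 cup × 17/8 × 240 mL/cup = 765.0 mL
shredded cheddar: 275 g × 17/8 ÷ 113 g/cup × 16 tbsp/cup ≈ 82.7 tbsp
grated parmesan: 1 cup × 17/8 × 100 g/cup = 212.5 g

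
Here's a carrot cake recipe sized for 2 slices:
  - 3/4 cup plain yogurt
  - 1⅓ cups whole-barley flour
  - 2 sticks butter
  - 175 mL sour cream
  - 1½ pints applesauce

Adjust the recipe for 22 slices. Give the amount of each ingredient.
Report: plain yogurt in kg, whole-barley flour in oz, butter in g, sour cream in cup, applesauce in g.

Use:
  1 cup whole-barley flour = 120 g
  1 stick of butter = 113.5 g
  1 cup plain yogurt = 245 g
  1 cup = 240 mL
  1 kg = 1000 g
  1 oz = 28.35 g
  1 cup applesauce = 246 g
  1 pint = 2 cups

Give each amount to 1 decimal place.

Scaling factor: 22/2 = 11.
plain yogurt: 0.75 cup × 11 × 245 g/cup ÷ 1000 g/kg ≈ 2.0 kg
whole-barley flour: 4/3 cup × 11 × 120 g/cup ÷ 28.35 g/oz ≈ 62.1 oz
butter: 2 stick × 11 × 113.5 g/stick = 2497.0 g
sour cream: 175 mL × 11 ÷ 240 mL/cup ≈ 8.0 cup
applesauce: 1.5 pint × 11 × 2 cup/pint × 246 g/cup = 8118.0 g

plain yogurt: 2.0 kg; whole-barley flour: 62.1 oz; butter: 2497.0 g; sour cream: 8.0 cup; applesauce: 8118.0 g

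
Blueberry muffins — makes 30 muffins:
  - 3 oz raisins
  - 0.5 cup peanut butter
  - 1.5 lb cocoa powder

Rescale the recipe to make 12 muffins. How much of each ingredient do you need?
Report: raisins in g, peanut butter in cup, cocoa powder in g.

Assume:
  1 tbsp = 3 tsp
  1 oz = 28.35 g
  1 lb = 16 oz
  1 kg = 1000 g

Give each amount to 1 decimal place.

raisins: 34.0 g; peanut butter: 0.2 cup; cocoa powder: 272.2 g

Scaling factor: 12/30 = 2/5 = 0.4.
raisins: 3 oz × 2/5 × 28.35 g/oz ≈ 34.0 g
peanut butter: 0.5 cup × 2/5 = 0.2 cup
cocoa powder: 1.5 lb × 2/5 × 16 oz/lb × 28.35 g/oz ≈ 272.2 g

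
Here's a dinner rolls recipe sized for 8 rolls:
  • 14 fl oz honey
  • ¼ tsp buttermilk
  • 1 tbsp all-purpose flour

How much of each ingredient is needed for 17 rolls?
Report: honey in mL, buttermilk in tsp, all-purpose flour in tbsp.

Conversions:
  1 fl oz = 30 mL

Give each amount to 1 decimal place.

honey: 892.5 mL; buttermilk: 0.5 tsp; all-purpose flour: 2.1 tbsp

Scaling factor: 17/8 = 2.125.
honey: 14 fl oz × 17/8 × 30 mL/fl oz = 892.5 mL
buttermilk: 0.25 tsp × 17/8 ≈ 0.5 tsp
all-purpose flour: 1 tbsp × 17/8 ≈ 2.1 tbsp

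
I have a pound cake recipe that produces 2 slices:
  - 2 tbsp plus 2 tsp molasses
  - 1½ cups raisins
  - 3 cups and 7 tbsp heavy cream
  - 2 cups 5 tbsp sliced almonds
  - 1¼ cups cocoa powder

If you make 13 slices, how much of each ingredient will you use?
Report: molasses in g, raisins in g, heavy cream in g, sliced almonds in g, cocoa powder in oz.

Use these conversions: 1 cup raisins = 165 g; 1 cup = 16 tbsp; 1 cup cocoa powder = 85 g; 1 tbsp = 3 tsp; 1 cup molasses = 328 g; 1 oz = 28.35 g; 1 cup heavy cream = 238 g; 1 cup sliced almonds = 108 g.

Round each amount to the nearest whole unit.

Scaling factor: 13/2 = 6.5.
molasses: (2 tbsp + 2 tsp = 8/3 tbsp) × 13/2 ÷ 16 tbsp/cup × 328 g/cup ≈ 355 g
raisins: 1.5 cup × 13/2 × 165 g/cup ≈ 1609 g
heavy cream: (3 cup + 7 tbsp = 3.4375 cup) × 13/2 × 238 g/cup ≈ 5318 g
sliced almonds: (2 cup + 5 tbsp = 2.3125 cup) × 13/2 × 108 g/cup ≈ 1623 g
cocoa powder: 1.25 cup × 13/2 × 85 g/cup ÷ 28.35 g/oz ≈ 24 oz

molasses: 355 g; raisins: 1609 g; heavy cream: 5318 g; sliced almonds: 1623 g; cocoa powder: 24 oz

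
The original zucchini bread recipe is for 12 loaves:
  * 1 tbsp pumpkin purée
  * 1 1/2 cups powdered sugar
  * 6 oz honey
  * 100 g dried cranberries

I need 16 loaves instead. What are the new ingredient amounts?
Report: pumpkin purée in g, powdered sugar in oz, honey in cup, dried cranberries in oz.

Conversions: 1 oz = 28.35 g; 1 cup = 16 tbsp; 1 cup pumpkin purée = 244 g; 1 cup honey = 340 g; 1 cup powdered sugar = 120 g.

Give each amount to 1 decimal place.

Scaling factor: 16/12 = 4/3.
pumpkin purée: 1 tbsp × 4/3 ÷ 16 tbsp/cup × 244 g/cup ≈ 20.3 g
powdered sugar: 1.5 cup × 4/3 × 120 g/cup ÷ 28.35 g/oz ≈ 8.5 oz
honey: 6 oz × 4/3 × 28.35 g/oz ÷ 340 g/cup ≈ 0.7 cup
dried cranberries: 100 g × 4/3 ÷ 28.35 g/oz ≈ 4.7 oz

pumpkin purée: 20.3 g; powdered sugar: 8.5 oz; honey: 0.7 cup; dried cranberries: 4.7 oz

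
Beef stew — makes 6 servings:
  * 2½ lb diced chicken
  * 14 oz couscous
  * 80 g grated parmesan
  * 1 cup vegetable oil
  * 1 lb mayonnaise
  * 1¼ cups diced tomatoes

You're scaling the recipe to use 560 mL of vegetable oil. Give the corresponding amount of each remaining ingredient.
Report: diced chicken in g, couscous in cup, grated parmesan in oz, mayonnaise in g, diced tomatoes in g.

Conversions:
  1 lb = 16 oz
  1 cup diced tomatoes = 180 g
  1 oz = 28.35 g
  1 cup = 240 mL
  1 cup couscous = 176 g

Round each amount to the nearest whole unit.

diced chicken: 2646 g; couscous: 5 cup; grated parmesan: 7 oz; mayonnaise: 1058 g; diced tomatoes: 525 g

The original recipe has 240 mL of vegetable oil, so the scaling factor is 560 ÷ 240 = 7/3.
diced chicken: 2.5 lb × 7/3 × 16 oz/lb × 28.35 g/oz = 2646 g
couscous: 14 oz × 7/3 × 28.35 g/oz ÷ 176 g/cup ≈ 5 cup
grated parmesan: 80 g × 7/3 ÷ 28.35 g/oz ≈ 7 oz
mayonnaise: 1 lb × 7/3 × 16 oz/lb × 28.35 g/oz ≈ 1058 g
diced tomatoes: 1.25 cup × 7/3 × 180 g/cup = 525 g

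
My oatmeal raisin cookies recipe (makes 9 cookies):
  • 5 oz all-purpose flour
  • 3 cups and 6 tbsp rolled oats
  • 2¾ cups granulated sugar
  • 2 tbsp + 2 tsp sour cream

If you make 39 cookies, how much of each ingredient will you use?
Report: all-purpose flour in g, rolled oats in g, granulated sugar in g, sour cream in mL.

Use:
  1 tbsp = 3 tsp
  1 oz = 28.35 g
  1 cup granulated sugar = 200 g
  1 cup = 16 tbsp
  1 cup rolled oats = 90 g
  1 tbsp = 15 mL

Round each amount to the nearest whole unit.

Scaling factor: 39/9 = 13/3.
all-purpose flour: 5 oz × 13/3 × 28.35 g/oz ≈ 614 g
rolled oats: (3 cup + 6 tbsp = 3.375 cup) × 13/3 × 90 g/cup ≈ 1316 g
granulated sugar: 2.75 cup × 13/3 × 200 g/cup ≈ 2383 g
sour cream: (2 tbsp + 2 tsp = 8/3 tbsp) × 13/3 × 15 mL/tbsp ≈ 173 mL

all-purpose flour: 614 g; rolled oats: 1316 g; granulated sugar: 2383 g; sour cream: 173 mL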